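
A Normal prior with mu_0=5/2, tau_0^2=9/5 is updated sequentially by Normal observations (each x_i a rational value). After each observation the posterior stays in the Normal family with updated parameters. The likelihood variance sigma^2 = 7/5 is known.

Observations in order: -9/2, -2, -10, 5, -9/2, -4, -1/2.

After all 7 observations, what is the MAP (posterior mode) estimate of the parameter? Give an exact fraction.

obs 1: x=-9/2 → posterior Normal(-23/16, 63/80)
obs 2: x=-2 → posterior Normal(-41/25, 63/125)
obs 3: x=-10 → posterior Normal(-131/34, 63/170)
obs 4: x=5 → posterior Normal(-2, 63/215)
obs 5: x=-9/2 → posterior Normal(-253/104, 63/260)
obs 6: x=-4 → posterior Normal(-325/122, 63/305)
obs 7: x=-1/2 → posterior Normal(-167/70, 9/50)

-167/70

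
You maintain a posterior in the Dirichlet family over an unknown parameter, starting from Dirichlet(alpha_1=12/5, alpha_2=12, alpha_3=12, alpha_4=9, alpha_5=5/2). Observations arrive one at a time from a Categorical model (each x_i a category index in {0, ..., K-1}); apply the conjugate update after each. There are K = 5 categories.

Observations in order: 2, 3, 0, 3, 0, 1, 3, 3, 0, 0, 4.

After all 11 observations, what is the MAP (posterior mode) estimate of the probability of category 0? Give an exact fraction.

54/439

obs 1: x=2 → posterior Dirichlet(12/5, 12, 13, 9, 5/2)
obs 2: x=3 → posterior Dirichlet(12/5, 12, 13, 10, 5/2)
obs 3: x=0 → posterior Dirichlet(17/5, 12, 13, 10, 5/2)
obs 4: x=3 → posterior Dirichlet(17/5, 12, 13, 11, 5/2)
obs 5: x=0 → posterior Dirichlet(22/5, 12, 13, 11, 5/2)
obs 6: x=1 → posterior Dirichlet(22/5, 13, 13, 11, 5/2)
obs 7: x=3 → posterior Dirichlet(22/5, 13, 13, 12, 5/2)
obs 8: x=3 → posterior Dirichlet(22/5, 13, 13, 13, 5/2)
obs 9: x=0 → posterior Dirichlet(27/5, 13, 13, 13, 5/2)
obs 10: x=0 → posterior Dirichlet(32/5, 13, 13, 13, 5/2)
obs 11: x=4 → posterior Dirichlet(32/5, 13, 13, 13, 7/2)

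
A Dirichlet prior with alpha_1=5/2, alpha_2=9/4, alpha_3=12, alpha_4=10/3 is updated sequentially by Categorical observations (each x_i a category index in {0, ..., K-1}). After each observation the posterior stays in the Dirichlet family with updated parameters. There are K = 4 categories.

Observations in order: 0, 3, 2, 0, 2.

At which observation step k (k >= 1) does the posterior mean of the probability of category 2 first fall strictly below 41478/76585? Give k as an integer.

obs 1: x=0 → posterior Dirichlet(7/2, 9/4, 12, 10/3)
obs 2: x=3 → posterior Dirichlet(7/2, 9/4, 12, 13/3)
obs 3: x=2 → posterior Dirichlet(7/2, 9/4, 13, 13/3)
obs 4: x=0 → posterior Dirichlet(9/2, 9/4, 13, 13/3)
obs 5: x=2 → posterior Dirichlet(9/2, 9/4, 14, 13/3)

k = 4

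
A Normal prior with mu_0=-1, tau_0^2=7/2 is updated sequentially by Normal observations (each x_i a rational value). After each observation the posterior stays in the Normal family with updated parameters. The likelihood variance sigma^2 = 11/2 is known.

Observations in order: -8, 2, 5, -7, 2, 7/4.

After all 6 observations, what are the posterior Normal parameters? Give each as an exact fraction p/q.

mu_0=-163/212, tau_0^2=77/106

obs 1: x=-8 → posterior Normal(-67/18, 77/36)
obs 2: x=2 → posterior Normal(-53/25, 77/50)
obs 3: x=5 → posterior Normal(-9/16, 77/64)
obs 4: x=-7 → posterior Normal(-67/39, 77/78)
obs 5: x=2 → posterior Normal(-53/46, 77/92)
obs 6: x=7/4 → posterior Normal(-163/212, 77/106)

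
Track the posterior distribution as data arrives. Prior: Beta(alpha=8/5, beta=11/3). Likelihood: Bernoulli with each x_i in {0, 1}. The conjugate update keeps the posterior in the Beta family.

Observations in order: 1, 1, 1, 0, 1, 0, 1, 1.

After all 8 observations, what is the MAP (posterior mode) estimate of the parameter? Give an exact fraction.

obs 1: x=1 → posterior Beta(13/5, 11/3)
obs 2: x=1 → posterior Beta(18/5, 11/3)
obs 3: x=1 → posterior Beta(23/5, 11/3)
obs 4: x=0 → posterior Beta(23/5, 14/3)
obs 5: x=1 → posterior Beta(28/5, 14/3)
obs 6: x=0 → posterior Beta(28/5, 17/3)
obs 7: x=1 → posterior Beta(33/5, 17/3)
obs 8: x=1 → posterior Beta(38/5, 17/3)

99/169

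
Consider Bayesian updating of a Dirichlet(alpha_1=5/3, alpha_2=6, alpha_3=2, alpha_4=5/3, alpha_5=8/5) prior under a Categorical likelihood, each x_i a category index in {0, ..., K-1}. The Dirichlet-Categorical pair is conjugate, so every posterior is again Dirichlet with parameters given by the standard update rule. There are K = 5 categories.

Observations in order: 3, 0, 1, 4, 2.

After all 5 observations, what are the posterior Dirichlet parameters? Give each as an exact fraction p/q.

alpha_1=8/3, alpha_2=7, alpha_3=3, alpha_4=8/3, alpha_5=13/5

obs 1: x=3 → posterior Dirichlet(5/3, 6, 2, 8/3, 8/5)
obs 2: x=0 → posterior Dirichlet(8/3, 6, 2, 8/3, 8/5)
obs 3: x=1 → posterior Dirichlet(8/3, 7, 2, 8/3, 8/5)
obs 4: x=4 → posterior Dirichlet(8/3, 7, 2, 8/3, 13/5)
obs 5: x=2 → posterior Dirichlet(8/3, 7, 3, 8/3, 13/5)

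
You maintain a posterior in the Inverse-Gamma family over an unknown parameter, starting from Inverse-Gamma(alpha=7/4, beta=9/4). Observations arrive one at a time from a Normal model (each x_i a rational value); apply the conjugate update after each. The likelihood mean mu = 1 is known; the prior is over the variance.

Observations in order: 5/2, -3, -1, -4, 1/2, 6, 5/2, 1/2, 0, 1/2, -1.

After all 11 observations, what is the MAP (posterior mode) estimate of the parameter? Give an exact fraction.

113/22

obs 1: x=5/2 → posterior Inverse-Gamma(9/4, 27/8)
obs 2: x=-3 → posterior Inverse-Gamma(11/4, 91/8)
obs 3: x=-1 → posterior Inverse-Gamma(13/4, 107/8)
obs 4: x=-4 → posterior Inverse-Gamma(15/4, 207/8)
obs 5: x=1/2 → posterior Inverse-Gamma(17/4, 26)
obs 6: x=6 → posterior Inverse-Gamma(19/4, 77/2)
obs 7: x=5/2 → posterior Inverse-Gamma(21/4, 317/8)
obs 8: x=1/2 → posterior Inverse-Gamma(23/4, 159/4)
obs 9: x=0 → posterior Inverse-Gamma(25/4, 161/4)
obs 10: x=1/2 → posterior Inverse-Gamma(27/4, 323/8)
obs 11: x=-1 → posterior Inverse-Gamma(29/4, 339/8)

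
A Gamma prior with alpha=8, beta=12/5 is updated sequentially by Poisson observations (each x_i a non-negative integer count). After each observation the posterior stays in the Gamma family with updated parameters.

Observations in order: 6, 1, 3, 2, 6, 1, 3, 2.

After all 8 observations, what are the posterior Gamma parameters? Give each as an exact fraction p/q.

alpha=32, beta=52/5

obs 1: x=6 → posterior Gamma(14, 17/5)
obs 2: x=1 → posterior Gamma(15, 22/5)
obs 3: x=3 → posterior Gamma(18, 27/5)
obs 4: x=2 → posterior Gamma(20, 32/5)
obs 5: x=6 → posterior Gamma(26, 37/5)
obs 6: x=1 → posterior Gamma(27, 42/5)
obs 7: x=3 → posterior Gamma(30, 47/5)
obs 8: x=2 → posterior Gamma(32, 52/5)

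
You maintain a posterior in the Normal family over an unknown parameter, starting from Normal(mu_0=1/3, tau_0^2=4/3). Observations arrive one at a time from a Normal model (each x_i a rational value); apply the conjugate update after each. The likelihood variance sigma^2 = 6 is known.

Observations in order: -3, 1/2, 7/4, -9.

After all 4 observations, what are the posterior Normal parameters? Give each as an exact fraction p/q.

obs 1: x=-3 → posterior Normal(-3/11, 12/11)
obs 2: x=1/2 → posterior Normal(-2/13, 12/13)
obs 3: x=7/4 → posterior Normal(1/10, 4/5)
obs 4: x=-9 → posterior Normal(-33/34, 12/17)

mu_0=-33/34, tau_0^2=12/17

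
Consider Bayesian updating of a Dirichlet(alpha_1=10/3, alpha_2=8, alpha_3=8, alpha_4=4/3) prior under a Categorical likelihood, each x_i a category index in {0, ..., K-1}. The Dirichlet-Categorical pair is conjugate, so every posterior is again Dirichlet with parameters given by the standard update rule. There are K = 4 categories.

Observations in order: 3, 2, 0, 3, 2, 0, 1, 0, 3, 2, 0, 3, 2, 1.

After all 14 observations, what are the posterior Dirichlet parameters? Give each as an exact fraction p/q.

alpha_1=22/3, alpha_2=10, alpha_3=12, alpha_4=16/3

obs 1: x=3 → posterior Dirichlet(10/3, 8, 8, 7/3)
obs 2: x=2 → posterior Dirichlet(10/3, 8, 9, 7/3)
obs 3: x=0 → posterior Dirichlet(13/3, 8, 9, 7/3)
obs 4: x=3 → posterior Dirichlet(13/3, 8, 9, 10/3)
obs 5: x=2 → posterior Dirichlet(13/3, 8, 10, 10/3)
obs 6: x=0 → posterior Dirichlet(16/3, 8, 10, 10/3)
obs 7: x=1 → posterior Dirichlet(16/3, 9, 10, 10/3)
obs 8: x=0 → posterior Dirichlet(19/3, 9, 10, 10/3)
obs 9: x=3 → posterior Dirichlet(19/3, 9, 10, 13/3)
obs 10: x=2 → posterior Dirichlet(19/3, 9, 11, 13/3)
obs 11: x=0 → posterior Dirichlet(22/3, 9, 11, 13/3)
obs 12: x=3 → posterior Dirichlet(22/3, 9, 11, 16/3)
obs 13: x=2 → posterior Dirichlet(22/3, 9, 12, 16/3)
obs 14: x=1 → posterior Dirichlet(22/3, 10, 12, 16/3)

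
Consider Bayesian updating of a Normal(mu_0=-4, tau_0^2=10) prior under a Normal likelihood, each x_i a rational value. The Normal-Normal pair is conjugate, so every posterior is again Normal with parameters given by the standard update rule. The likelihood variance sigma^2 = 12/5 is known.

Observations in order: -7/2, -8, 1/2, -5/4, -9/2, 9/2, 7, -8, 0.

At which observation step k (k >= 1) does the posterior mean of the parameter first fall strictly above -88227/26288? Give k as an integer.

k = 4

obs 1: x=-7/2 → posterior Normal(-223/62, 60/31)
obs 2: x=-8 → posterior Normal(-89/16, 15/14)
obs 3: x=1/2 → posterior Normal(-299/81, 20/27)
obs 4: x=-5/4 → posterior Normal(-1321/424, 30/53)
obs 5: x=-9/2 → posterior Normal(-1771/524, 60/131)
obs 6: x=9/2 → posterior Normal(-1321/624, 5/13)
obs 7: x=7 → posterior Normal(-621/724, 60/181)
obs 8: x=-8 → posterior Normal(-1421/824, 30/103)
obs 9: x=0 → posterior Normal(-203/132, 20/77)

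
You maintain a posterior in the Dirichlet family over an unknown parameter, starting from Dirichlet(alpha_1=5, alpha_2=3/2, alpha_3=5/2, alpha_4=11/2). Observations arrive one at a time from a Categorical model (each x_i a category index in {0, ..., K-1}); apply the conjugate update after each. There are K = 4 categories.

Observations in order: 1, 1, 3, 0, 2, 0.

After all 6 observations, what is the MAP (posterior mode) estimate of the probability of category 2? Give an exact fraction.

obs 1: x=1 → posterior Dirichlet(5, 5/2, 5/2, 11/2)
obs 2: x=1 → posterior Dirichlet(5, 7/2, 5/2, 11/2)
obs 3: x=3 → posterior Dirichlet(5, 7/2, 5/2, 13/2)
obs 4: x=0 → posterior Dirichlet(6, 7/2, 5/2, 13/2)
obs 5: x=2 → posterior Dirichlet(6, 7/2, 7/2, 13/2)
obs 6: x=0 → posterior Dirichlet(7, 7/2, 7/2, 13/2)

5/33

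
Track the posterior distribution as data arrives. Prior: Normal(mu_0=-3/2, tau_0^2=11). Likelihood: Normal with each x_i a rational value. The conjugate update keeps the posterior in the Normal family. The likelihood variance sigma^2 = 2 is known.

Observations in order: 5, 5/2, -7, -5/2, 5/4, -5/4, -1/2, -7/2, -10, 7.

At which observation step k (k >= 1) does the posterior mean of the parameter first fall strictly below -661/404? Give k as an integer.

obs 1: x=5 → posterior Normal(4, 22/13)
obs 2: x=5/2 → posterior Normal(53/16, 11/12)
obs 3: x=-7 → posterior Normal(1/14, 22/35)
obs 4: x=-5/2 → posterior Normal(-25/46, 11/23)
obs 5: x=5/4 → posterior Normal(-15/76, 22/57)
obs 6: x=-5/4 → posterior Normal(-25/68, 11/34)
obs 7: x=-1/2 → posterior Normal(-61/158, 22/79)
obs 8: x=-7/2 → posterior Normal(-23/30, 11/45)
obs 9: x=-10 → posterior Normal(-179/101, 22/101)
obs 10: x=7 → posterior Normal(-51/56, 11/56)

k = 9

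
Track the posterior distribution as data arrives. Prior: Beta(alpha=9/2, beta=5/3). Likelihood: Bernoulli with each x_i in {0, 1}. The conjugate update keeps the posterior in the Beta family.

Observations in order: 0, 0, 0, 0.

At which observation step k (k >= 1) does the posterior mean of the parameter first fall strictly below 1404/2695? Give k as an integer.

obs 1: x=0 → posterior Beta(9/2, 8/3)
obs 2: x=0 → posterior Beta(9/2, 11/3)
obs 3: x=0 → posterior Beta(9/2, 14/3)
obs 4: x=0 → posterior Beta(9/2, 17/3)

k = 3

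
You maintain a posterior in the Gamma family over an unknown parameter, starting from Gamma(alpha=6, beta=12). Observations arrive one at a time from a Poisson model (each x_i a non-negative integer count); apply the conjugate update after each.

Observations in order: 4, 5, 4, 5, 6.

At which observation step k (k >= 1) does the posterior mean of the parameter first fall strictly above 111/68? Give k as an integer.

obs 1: x=4 → posterior Gamma(10, 13)
obs 2: x=5 → posterior Gamma(15, 14)
obs 3: x=4 → posterior Gamma(19, 15)
obs 4: x=5 → posterior Gamma(24, 16)
obs 5: x=6 → posterior Gamma(30, 17)

k = 5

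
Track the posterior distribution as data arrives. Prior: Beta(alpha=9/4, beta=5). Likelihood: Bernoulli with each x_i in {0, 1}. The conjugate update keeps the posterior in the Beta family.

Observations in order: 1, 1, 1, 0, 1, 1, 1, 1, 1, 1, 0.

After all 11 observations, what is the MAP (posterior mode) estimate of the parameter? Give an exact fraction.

obs 1: x=1 → posterior Beta(13/4, 5)
obs 2: x=1 → posterior Beta(17/4, 5)
obs 3: x=1 → posterior Beta(21/4, 5)
obs 4: x=0 → posterior Beta(21/4, 6)
obs 5: x=1 → posterior Beta(25/4, 6)
obs 6: x=1 → posterior Beta(29/4, 6)
obs 7: x=1 → posterior Beta(33/4, 6)
obs 8: x=1 → posterior Beta(37/4, 6)
obs 9: x=1 → posterior Beta(41/4, 6)
obs 10: x=1 → posterior Beta(45/4, 6)
obs 11: x=0 → posterior Beta(45/4, 7)

41/65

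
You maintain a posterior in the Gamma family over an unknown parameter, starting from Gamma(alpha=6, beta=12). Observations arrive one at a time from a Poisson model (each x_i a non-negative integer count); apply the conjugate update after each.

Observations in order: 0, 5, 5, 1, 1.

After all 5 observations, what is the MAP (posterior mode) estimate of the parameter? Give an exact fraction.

obs 1: x=0 → posterior Gamma(6, 13)
obs 2: x=5 → posterior Gamma(11, 14)
obs 3: x=5 → posterior Gamma(16, 15)
obs 4: x=1 → posterior Gamma(17, 16)
obs 5: x=1 → posterior Gamma(18, 17)

1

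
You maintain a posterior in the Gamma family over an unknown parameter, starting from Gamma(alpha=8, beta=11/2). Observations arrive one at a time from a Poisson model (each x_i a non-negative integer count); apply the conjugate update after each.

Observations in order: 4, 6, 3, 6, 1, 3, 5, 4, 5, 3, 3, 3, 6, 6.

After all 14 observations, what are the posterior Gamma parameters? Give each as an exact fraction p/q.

alpha=66, beta=39/2

obs 1: x=4 → posterior Gamma(12, 13/2)
obs 2: x=6 → posterior Gamma(18, 15/2)
obs 3: x=3 → posterior Gamma(21, 17/2)
obs 4: x=6 → posterior Gamma(27, 19/2)
obs 5: x=1 → posterior Gamma(28, 21/2)
obs 6: x=3 → posterior Gamma(31, 23/2)
obs 7: x=5 → posterior Gamma(36, 25/2)
obs 8: x=4 → posterior Gamma(40, 27/2)
obs 9: x=5 → posterior Gamma(45, 29/2)
obs 10: x=3 → posterior Gamma(48, 31/2)
obs 11: x=3 → posterior Gamma(51, 33/2)
obs 12: x=3 → posterior Gamma(54, 35/2)
obs 13: x=6 → posterior Gamma(60, 37/2)
obs 14: x=6 → posterior Gamma(66, 39/2)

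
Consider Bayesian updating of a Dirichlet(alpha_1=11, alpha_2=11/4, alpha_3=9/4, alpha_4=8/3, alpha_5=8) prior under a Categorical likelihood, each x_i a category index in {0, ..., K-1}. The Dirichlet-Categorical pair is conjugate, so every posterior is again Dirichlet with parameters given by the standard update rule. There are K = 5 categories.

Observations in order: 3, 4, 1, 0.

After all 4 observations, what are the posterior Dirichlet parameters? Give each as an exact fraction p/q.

obs 1: x=3 → posterior Dirichlet(11, 11/4, 9/4, 11/3, 8)
obs 2: x=4 → posterior Dirichlet(11, 11/4, 9/4, 11/3, 9)
obs 3: x=1 → posterior Dirichlet(11, 15/4, 9/4, 11/3, 9)
obs 4: x=0 → posterior Dirichlet(12, 15/4, 9/4, 11/3, 9)

alpha_1=12, alpha_2=15/4, alpha_3=9/4, alpha_4=11/3, alpha_5=9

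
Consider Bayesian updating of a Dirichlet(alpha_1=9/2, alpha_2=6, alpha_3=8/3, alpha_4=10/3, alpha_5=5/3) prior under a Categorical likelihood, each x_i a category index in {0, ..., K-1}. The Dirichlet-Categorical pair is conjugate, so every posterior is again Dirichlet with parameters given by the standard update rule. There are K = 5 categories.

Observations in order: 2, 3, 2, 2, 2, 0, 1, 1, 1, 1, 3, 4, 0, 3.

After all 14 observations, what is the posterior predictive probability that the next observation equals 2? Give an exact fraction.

obs 1: x=2 → posterior Dirichlet(9/2, 6, 11/3, 10/3, 5/3)
obs 2: x=3 → posterior Dirichlet(9/2, 6, 11/3, 13/3, 5/3)
obs 3: x=2 → posterior Dirichlet(9/2, 6, 14/3, 13/3, 5/3)
obs 4: x=2 → posterior Dirichlet(9/2, 6, 17/3, 13/3, 5/3)
obs 5: x=2 → posterior Dirichlet(9/2, 6, 20/3, 13/3, 5/3)
obs 6: x=0 → posterior Dirichlet(11/2, 6, 20/3, 13/3, 5/3)
obs 7: x=1 → posterior Dirichlet(11/2, 7, 20/3, 13/3, 5/3)
obs 8: x=1 → posterior Dirichlet(11/2, 8, 20/3, 13/3, 5/3)
obs 9: x=1 → posterior Dirichlet(11/2, 9, 20/3, 13/3, 5/3)
obs 10: x=1 → posterior Dirichlet(11/2, 10, 20/3, 13/3, 5/3)
obs 11: x=3 → posterior Dirichlet(11/2, 10, 20/3, 16/3, 5/3)
obs 12: x=4 → posterior Dirichlet(11/2, 10, 20/3, 16/3, 8/3)
obs 13: x=0 → posterior Dirichlet(13/2, 10, 20/3, 16/3, 8/3)
obs 14: x=3 → posterior Dirichlet(13/2, 10, 20/3, 19/3, 8/3)

40/193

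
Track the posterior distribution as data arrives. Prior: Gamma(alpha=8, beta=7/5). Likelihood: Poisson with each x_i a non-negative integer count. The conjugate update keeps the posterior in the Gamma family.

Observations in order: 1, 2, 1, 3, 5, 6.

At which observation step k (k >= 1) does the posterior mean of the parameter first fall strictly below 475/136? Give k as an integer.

obs 1: x=1 → posterior Gamma(9, 12/5)
obs 2: x=2 → posterior Gamma(11, 17/5)
obs 3: x=1 → posterior Gamma(12, 22/5)
obs 4: x=3 → posterior Gamma(15, 27/5)
obs 5: x=5 → posterior Gamma(20, 32/5)
obs 6: x=6 → posterior Gamma(26, 37/5)

k = 2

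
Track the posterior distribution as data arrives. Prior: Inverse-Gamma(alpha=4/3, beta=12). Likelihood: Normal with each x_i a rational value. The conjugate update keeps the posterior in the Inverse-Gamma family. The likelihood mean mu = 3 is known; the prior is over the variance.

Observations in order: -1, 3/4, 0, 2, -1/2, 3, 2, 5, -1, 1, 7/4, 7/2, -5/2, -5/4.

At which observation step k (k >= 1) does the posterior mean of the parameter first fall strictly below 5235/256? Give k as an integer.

obs 1: x=-1 → posterior Inverse-Gamma(11/6, 20)
obs 2: x=3/4 → posterior Inverse-Gamma(7/3, 721/32)
obs 3: x=0 → posterior Inverse-Gamma(17/6, 865/32)
obs 4: x=2 → posterior Inverse-Gamma(10/3, 881/32)
obs 5: x=-1/2 → posterior Inverse-Gamma(23/6, 1077/32)
obs 6: x=3 → posterior Inverse-Gamma(13/3, 1077/32)
obs 7: x=2 → posterior Inverse-Gamma(29/6, 1093/32)
obs 8: x=5 → posterior Inverse-Gamma(16/3, 1157/32)
obs 9: x=-1 → posterior Inverse-Gamma(35/6, 1413/32)
obs 10: x=1 → posterior Inverse-Gamma(19/3, 1477/32)
obs 11: x=7/4 → posterior Inverse-Gamma(41/6, 751/16)
obs 12: x=7/2 → posterior Inverse-Gamma(22/3, 753/16)
obs 13: x=-5/2 → posterior Inverse-Gamma(47/6, 995/16)
obs 14: x=-5/4 → posterior Inverse-Gamma(25/3, 2279/32)

k = 2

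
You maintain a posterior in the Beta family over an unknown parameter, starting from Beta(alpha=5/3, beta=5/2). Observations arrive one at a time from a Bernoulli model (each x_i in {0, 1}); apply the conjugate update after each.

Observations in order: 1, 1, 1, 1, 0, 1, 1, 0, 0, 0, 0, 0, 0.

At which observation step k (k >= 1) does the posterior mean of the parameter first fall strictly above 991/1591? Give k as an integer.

k = 3

obs 1: x=1 → posterior Beta(8/3, 5/2)
obs 2: x=1 → posterior Beta(11/3, 5/2)
obs 3: x=1 → posterior Beta(14/3, 5/2)
obs 4: x=1 → posterior Beta(17/3, 5/2)
obs 5: x=0 → posterior Beta(17/3, 7/2)
obs 6: x=1 → posterior Beta(20/3, 7/2)
obs 7: x=1 → posterior Beta(23/3, 7/2)
obs 8: x=0 → posterior Beta(23/3, 9/2)
obs 9: x=0 → posterior Beta(23/3, 11/2)
obs 10: x=0 → posterior Beta(23/3, 13/2)
obs 11: x=0 → posterior Beta(23/3, 15/2)
obs 12: x=0 → posterior Beta(23/3, 17/2)
obs 13: x=0 → posterior Beta(23/3, 19/2)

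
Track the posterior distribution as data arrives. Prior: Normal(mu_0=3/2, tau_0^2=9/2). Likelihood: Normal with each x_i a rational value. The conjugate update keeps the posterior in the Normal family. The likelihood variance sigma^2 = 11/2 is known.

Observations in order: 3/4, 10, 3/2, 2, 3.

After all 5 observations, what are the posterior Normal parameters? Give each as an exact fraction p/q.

obs 1: x=3/4 → posterior Normal(93/80, 99/40)
obs 2: x=10 → posterior Normal(453/116, 99/58)
obs 3: x=3/2 → posterior Normal(507/152, 99/76)
obs 4: x=2 → posterior Normal(579/188, 99/94)
obs 5: x=3 → posterior Normal(687/224, 99/112)

mu_0=687/224, tau_0^2=99/112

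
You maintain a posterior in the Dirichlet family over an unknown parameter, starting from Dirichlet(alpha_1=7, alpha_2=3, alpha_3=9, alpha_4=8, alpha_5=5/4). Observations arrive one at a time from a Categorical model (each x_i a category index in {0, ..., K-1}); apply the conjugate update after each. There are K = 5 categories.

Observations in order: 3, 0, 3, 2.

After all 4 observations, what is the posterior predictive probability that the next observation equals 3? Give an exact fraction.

obs 1: x=3 → posterior Dirichlet(7, 3, 9, 9, 5/4)
obs 2: x=0 → posterior Dirichlet(8, 3, 9, 9, 5/4)
obs 3: x=3 → posterior Dirichlet(8, 3, 9, 10, 5/4)
obs 4: x=2 → posterior Dirichlet(8, 3, 10, 10, 5/4)

40/129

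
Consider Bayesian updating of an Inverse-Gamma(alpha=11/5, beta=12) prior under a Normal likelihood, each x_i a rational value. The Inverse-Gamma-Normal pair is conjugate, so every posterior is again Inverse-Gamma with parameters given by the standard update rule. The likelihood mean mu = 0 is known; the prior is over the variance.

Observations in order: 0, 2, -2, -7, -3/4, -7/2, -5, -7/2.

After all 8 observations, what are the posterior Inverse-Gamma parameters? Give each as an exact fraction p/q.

alpha=31/5, beta=2097/32

obs 1: x=0 → posterior Inverse-Gamma(27/10, 12)
obs 2: x=2 → posterior Inverse-Gamma(16/5, 14)
obs 3: x=-2 → posterior Inverse-Gamma(37/10, 16)
obs 4: x=-7 → posterior Inverse-Gamma(21/5, 81/2)
obs 5: x=-3/4 → posterior Inverse-Gamma(47/10, 1305/32)
obs 6: x=-7/2 → posterior Inverse-Gamma(26/5, 1501/32)
obs 7: x=-5 → posterior Inverse-Gamma(57/10, 1901/32)
obs 8: x=-7/2 → posterior Inverse-Gamma(31/5, 2097/32)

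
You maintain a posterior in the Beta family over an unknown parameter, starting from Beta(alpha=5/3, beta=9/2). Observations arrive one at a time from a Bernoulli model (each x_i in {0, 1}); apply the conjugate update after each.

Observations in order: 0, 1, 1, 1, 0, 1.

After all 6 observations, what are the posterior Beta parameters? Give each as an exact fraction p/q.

alpha=17/3, beta=13/2

obs 1: x=0 → posterior Beta(5/3, 11/2)
obs 2: x=1 → posterior Beta(8/3, 11/2)
obs 3: x=1 → posterior Beta(11/3, 11/2)
obs 4: x=1 → posterior Beta(14/3, 11/2)
obs 5: x=0 → posterior Beta(14/3, 13/2)
obs 6: x=1 → posterior Beta(17/3, 13/2)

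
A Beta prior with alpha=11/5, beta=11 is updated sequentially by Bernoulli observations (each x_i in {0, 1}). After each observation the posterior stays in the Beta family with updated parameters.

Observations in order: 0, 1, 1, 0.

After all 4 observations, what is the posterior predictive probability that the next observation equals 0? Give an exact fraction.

65/86

obs 1: x=0 → posterior Beta(11/5, 12)
obs 2: x=1 → posterior Beta(16/5, 12)
obs 3: x=1 → posterior Beta(21/5, 12)
obs 4: x=0 → posterior Beta(21/5, 13)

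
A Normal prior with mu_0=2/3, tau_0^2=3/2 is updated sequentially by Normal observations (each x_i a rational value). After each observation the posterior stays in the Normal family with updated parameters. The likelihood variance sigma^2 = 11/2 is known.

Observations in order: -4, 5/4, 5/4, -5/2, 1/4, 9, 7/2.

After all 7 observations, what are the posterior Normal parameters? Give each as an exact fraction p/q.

mu_0=403/384, tau_0^2=33/64

obs 1: x=-4 → posterior Normal(-1/3, 33/28)
obs 2: x=5/4 → posterior Normal(-11/204, 33/34)
obs 3: x=5/4 → posterior Normal(17/120, 33/40)
obs 4: x=-5/2 → posterior Normal(-14/69, 33/46)
obs 5: x=1/4 → posterior Normal(-47/312, 33/52)
obs 6: x=9 → posterior Normal(277/348, 33/58)
obs 7: x=7/2 → posterior Normal(403/384, 33/64)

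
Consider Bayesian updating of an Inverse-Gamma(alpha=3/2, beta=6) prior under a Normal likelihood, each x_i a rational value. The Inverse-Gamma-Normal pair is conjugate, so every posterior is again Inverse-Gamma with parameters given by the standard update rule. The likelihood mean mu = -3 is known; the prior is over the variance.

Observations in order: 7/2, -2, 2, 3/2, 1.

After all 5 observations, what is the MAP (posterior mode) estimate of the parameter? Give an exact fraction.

obs 1: x=7/2 → posterior Inverse-Gamma(2, 217/8)
obs 2: x=-2 → posterior Inverse-Gamma(5/2, 221/8)
obs 3: x=2 → posterior Inverse-Gamma(3, 321/8)
obs 4: x=3/2 → posterior Inverse-Gamma(7/2, 201/4)
obs 5: x=1 → posterior Inverse-Gamma(4, 233/4)

233/20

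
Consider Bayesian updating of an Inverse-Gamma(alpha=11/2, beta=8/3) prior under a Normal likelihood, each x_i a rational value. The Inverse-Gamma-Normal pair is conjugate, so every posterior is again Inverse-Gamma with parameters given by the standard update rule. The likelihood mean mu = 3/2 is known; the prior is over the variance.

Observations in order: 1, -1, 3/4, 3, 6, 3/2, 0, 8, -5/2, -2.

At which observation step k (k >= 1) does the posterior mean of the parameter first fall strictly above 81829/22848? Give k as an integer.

k = 8

obs 1: x=1 → posterior Inverse-Gamma(6, 67/24)
obs 2: x=-1 → posterior Inverse-Gamma(13/2, 71/12)
obs 3: x=3/4 → posterior Inverse-Gamma(7, 595/96)
obs 4: x=3 → posterior Inverse-Gamma(15/2, 703/96)
obs 5: x=6 → posterior Inverse-Gamma(8, 1675/96)
obs 6: x=3/2 → posterior Inverse-Gamma(17/2, 1675/96)
obs 7: x=0 → posterior Inverse-Gamma(9, 1783/96)
obs 8: x=8 → posterior Inverse-Gamma(19/2, 3811/96)
obs 9: x=-5/2 → posterior Inverse-Gamma(10, 4579/96)
obs 10: x=-2 → posterior Inverse-Gamma(21/2, 5167/96)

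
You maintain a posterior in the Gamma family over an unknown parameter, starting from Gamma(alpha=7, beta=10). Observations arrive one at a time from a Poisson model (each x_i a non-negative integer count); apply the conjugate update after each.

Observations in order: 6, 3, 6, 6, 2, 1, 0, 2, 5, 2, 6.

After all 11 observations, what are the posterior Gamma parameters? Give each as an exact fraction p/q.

alpha=46, beta=21

obs 1: x=6 → posterior Gamma(13, 11)
obs 2: x=3 → posterior Gamma(16, 12)
obs 3: x=6 → posterior Gamma(22, 13)
obs 4: x=6 → posterior Gamma(28, 14)
obs 5: x=2 → posterior Gamma(30, 15)
obs 6: x=1 → posterior Gamma(31, 16)
obs 7: x=0 → posterior Gamma(31, 17)
obs 8: x=2 → posterior Gamma(33, 18)
obs 9: x=5 → posterior Gamma(38, 19)
obs 10: x=2 → posterior Gamma(40, 20)
obs 11: x=6 → posterior Gamma(46, 21)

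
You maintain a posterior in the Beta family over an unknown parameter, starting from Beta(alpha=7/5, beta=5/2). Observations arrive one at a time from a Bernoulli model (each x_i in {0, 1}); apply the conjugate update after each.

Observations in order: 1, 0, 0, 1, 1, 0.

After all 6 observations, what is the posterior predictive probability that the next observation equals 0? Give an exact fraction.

5/9

obs 1: x=1 → posterior Beta(12/5, 5/2)
obs 2: x=0 → posterior Beta(12/5, 7/2)
obs 3: x=0 → posterior Beta(12/5, 9/2)
obs 4: x=1 → posterior Beta(17/5, 9/2)
obs 5: x=1 → posterior Beta(22/5, 9/2)
obs 6: x=0 → posterior Beta(22/5, 11/2)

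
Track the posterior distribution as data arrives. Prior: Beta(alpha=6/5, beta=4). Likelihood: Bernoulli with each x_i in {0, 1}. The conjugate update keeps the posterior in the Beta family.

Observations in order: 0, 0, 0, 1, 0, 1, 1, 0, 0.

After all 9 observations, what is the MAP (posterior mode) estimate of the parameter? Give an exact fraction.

obs 1: x=0 → posterior Beta(6/5, 5)
obs 2: x=0 → posterior Beta(6/5, 6)
obs 3: x=0 → posterior Beta(6/5, 7)
obs 4: x=1 → posterior Beta(11/5, 7)
obs 5: x=0 → posterior Beta(11/5, 8)
obs 6: x=1 → posterior Beta(16/5, 8)
obs 7: x=1 → posterior Beta(21/5, 8)
obs 8: x=0 → posterior Beta(21/5, 9)
obs 9: x=0 → posterior Beta(21/5, 10)

16/61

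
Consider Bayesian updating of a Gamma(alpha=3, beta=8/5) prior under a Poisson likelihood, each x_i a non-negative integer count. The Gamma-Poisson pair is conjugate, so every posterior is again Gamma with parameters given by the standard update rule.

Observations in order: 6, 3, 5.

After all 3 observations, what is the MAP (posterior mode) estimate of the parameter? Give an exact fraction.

obs 1: x=6 → posterior Gamma(9, 13/5)
obs 2: x=3 → posterior Gamma(12, 18/5)
obs 3: x=5 → posterior Gamma(17, 23/5)

80/23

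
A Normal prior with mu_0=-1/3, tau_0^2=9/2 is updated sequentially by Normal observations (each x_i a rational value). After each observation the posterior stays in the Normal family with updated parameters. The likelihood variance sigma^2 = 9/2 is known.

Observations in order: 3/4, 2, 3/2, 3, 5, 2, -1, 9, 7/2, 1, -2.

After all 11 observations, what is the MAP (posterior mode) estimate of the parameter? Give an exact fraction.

293/144

obs 1: x=3/4 → posterior Normal(5/24, 9/4)
obs 2: x=2 → posterior Normal(29/36, 3/2)
obs 3: x=3/2 → posterior Normal(47/48, 9/8)
obs 4: x=3 → posterior Normal(83/60, 9/10)
obs 5: x=5 → posterior Normal(143/72, 3/4)
obs 6: x=2 → posterior Normal(167/84, 9/14)
obs 7: x=-1 → posterior Normal(155/96, 9/16)
obs 8: x=9 → posterior Normal(263/108, 1/2)
obs 9: x=7/2 → posterior Normal(61/24, 9/20)
obs 10: x=1 → posterior Normal(317/132, 9/22)
obs 11: x=-2 → posterior Normal(293/144, 3/8)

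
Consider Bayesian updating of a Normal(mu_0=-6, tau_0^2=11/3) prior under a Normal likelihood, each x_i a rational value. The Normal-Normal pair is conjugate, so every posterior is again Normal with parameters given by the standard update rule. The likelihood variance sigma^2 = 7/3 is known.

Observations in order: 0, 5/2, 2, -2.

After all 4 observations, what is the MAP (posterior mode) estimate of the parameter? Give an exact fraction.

-29/102

obs 1: x=0 → posterior Normal(-7/3, 77/54)
obs 2: x=5/2 → posterior Normal(-1/2, 77/87)
obs 3: x=2 → posterior Normal(3/16, 77/120)
obs 4: x=-2 → posterior Normal(-29/102, 77/153)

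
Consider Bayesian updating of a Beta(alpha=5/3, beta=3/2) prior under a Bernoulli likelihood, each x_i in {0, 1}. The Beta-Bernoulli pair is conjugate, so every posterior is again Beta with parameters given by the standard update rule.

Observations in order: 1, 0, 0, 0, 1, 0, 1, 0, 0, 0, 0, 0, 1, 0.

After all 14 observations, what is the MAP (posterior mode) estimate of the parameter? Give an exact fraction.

4/13

obs 1: x=1 → posterior Beta(8/3, 3/2)
obs 2: x=0 → posterior Beta(8/3, 5/2)
obs 3: x=0 → posterior Beta(8/3, 7/2)
obs 4: x=0 → posterior Beta(8/3, 9/2)
obs 5: x=1 → posterior Beta(11/3, 9/2)
obs 6: x=0 → posterior Beta(11/3, 11/2)
obs 7: x=1 → posterior Beta(14/3, 11/2)
obs 8: x=0 → posterior Beta(14/3, 13/2)
obs 9: x=0 → posterior Beta(14/3, 15/2)
obs 10: x=0 → posterior Beta(14/3, 17/2)
obs 11: x=0 → posterior Beta(14/3, 19/2)
obs 12: x=0 → posterior Beta(14/3, 21/2)
obs 13: x=1 → posterior Beta(17/3, 21/2)
obs 14: x=0 → posterior Beta(17/3, 23/2)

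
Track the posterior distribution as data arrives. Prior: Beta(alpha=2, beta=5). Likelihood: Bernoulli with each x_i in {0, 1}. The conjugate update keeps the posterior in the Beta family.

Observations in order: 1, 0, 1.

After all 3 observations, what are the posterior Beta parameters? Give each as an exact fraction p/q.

obs 1: x=1 → posterior Beta(3, 5)
obs 2: x=0 → posterior Beta(3, 6)
obs 3: x=1 → posterior Beta(4, 6)

alpha=4, beta=6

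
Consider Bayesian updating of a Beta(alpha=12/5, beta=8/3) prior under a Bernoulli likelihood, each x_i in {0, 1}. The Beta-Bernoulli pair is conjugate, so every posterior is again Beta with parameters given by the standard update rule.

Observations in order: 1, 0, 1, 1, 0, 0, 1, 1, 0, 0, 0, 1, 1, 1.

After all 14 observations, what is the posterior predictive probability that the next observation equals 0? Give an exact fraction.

5/11

obs 1: x=1 → posterior Beta(17/5, 8/3)
obs 2: x=0 → posterior Beta(17/5, 11/3)
obs 3: x=1 → posterior Beta(22/5, 11/3)
obs 4: x=1 → posterior Beta(27/5, 11/3)
obs 5: x=0 → posterior Beta(27/5, 14/3)
obs 6: x=0 → posterior Beta(27/5, 17/3)
obs 7: x=1 → posterior Beta(32/5, 17/3)
obs 8: x=1 → posterior Beta(37/5, 17/3)
obs 9: x=0 → posterior Beta(37/5, 20/3)
obs 10: x=0 → posterior Beta(37/5, 23/3)
obs 11: x=0 → posterior Beta(37/5, 26/3)
obs 12: x=1 → posterior Beta(42/5, 26/3)
obs 13: x=1 → posterior Beta(47/5, 26/3)
obs 14: x=1 → posterior Beta(52/5, 26/3)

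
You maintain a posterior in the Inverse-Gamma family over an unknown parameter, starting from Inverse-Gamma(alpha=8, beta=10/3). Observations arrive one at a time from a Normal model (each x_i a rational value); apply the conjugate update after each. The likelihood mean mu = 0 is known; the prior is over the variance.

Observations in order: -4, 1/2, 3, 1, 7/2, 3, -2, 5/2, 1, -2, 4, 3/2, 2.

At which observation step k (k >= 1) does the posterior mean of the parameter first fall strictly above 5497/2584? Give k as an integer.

k = 5

obs 1: x=-4 → posterior Inverse-Gamma(17/2, 34/3)
obs 2: x=1/2 → posterior Inverse-Gamma(9, 275/24)
obs 3: x=3 → posterior Inverse-Gamma(19/2, 383/24)
obs 4: x=1 → posterior Inverse-Gamma(10, 395/24)
obs 5: x=7/2 → posterior Inverse-Gamma(21/2, 271/12)
obs 6: x=3 → posterior Inverse-Gamma(11, 325/12)
obs 7: x=-2 → posterior Inverse-Gamma(23/2, 349/12)
obs 8: x=5/2 → posterior Inverse-Gamma(12, 773/24)
obs 9: x=1 → posterior Inverse-Gamma(25/2, 785/24)
obs 10: x=-2 → posterior Inverse-Gamma(13, 833/24)
obs 11: x=4 → posterior Inverse-Gamma(27/2, 1025/24)
obs 12: x=3/2 → posterior Inverse-Gamma(14, 263/6)
obs 13: x=2 → posterior Inverse-Gamma(29/2, 275/6)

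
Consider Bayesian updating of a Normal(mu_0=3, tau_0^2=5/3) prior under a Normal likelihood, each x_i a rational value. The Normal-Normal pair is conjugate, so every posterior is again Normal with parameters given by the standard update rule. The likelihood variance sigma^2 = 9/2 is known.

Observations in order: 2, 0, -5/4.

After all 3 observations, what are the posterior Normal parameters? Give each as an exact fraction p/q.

obs 1: x=2 → posterior Normal(101/37, 45/37)
obs 2: x=0 → posterior Normal(101/47, 45/47)
obs 3: x=-5/4 → posterior Normal(59/38, 15/19)

mu_0=59/38, tau_0^2=15/19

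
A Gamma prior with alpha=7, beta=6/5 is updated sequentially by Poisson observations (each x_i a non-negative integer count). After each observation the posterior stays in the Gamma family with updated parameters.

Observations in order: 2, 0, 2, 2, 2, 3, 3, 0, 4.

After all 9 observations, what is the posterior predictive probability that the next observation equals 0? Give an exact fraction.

obs 1: x=2 → posterior Gamma(9, 11/5)
obs 2: x=0 → posterior Gamma(9, 16/5)
obs 3: x=2 → posterior Gamma(11, 21/5)
obs 4: x=2 → posterior Gamma(13, 26/5)
obs 5: x=2 → posterior Gamma(15, 31/5)
obs 6: x=3 → posterior Gamma(18, 36/5)
obs 7: x=3 → posterior Gamma(21, 41/5)
obs 8: x=0 → posterior Gamma(21, 46/5)
obs 9: x=4 → posterior Gamma(25, 51/5)

4889386875822335218694341406651057475751251/50664140005834942856992800438775575662821376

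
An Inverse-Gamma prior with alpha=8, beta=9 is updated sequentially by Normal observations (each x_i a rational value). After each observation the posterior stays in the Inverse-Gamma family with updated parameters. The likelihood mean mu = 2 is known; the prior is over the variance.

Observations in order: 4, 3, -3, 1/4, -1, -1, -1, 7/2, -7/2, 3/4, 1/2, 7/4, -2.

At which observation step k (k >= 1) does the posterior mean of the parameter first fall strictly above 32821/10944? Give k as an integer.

k = 5

obs 1: x=4 → posterior Inverse-Gamma(17/2, 11)
obs 2: x=3 → posterior Inverse-Gamma(9, 23/2)
obs 3: x=-3 → posterior Inverse-Gamma(19/2, 24)
obs 4: x=1/4 → posterior Inverse-Gamma(10, 817/32)
obs 5: x=-1 → posterior Inverse-Gamma(21/2, 961/32)
obs 6: x=-1 → posterior Inverse-Gamma(11, 1105/32)
obs 7: x=-1 → posterior Inverse-Gamma(23/2, 1249/32)
obs 8: x=7/2 → posterior Inverse-Gamma(12, 1285/32)
obs 9: x=-7/2 → posterior Inverse-Gamma(25/2, 1769/32)
obs 10: x=3/4 → posterior Inverse-Gamma(13, 897/16)
obs 11: x=1/2 → posterior Inverse-Gamma(27/2, 915/16)
obs 12: x=7/4 → posterior Inverse-Gamma(14, 1831/32)
obs 13: x=-2 → posterior Inverse-Gamma(29/2, 2087/32)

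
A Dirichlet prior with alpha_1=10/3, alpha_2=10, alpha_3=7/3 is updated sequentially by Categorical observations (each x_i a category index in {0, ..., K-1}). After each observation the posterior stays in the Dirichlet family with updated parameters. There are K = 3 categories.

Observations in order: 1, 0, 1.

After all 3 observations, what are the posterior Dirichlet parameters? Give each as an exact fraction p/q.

obs 1: x=1 → posterior Dirichlet(10/3, 11, 7/3)
obs 2: x=0 → posterior Dirichlet(13/3, 11, 7/3)
obs 3: x=1 → posterior Dirichlet(13/3, 12, 7/3)

alpha_1=13/3, alpha_2=12, alpha_3=7/3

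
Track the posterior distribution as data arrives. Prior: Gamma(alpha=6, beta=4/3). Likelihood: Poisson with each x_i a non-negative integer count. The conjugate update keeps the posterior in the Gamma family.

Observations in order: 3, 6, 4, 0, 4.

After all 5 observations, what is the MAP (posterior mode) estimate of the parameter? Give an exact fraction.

66/19

obs 1: x=3 → posterior Gamma(9, 7/3)
obs 2: x=6 → posterior Gamma(15, 10/3)
obs 3: x=4 → posterior Gamma(19, 13/3)
obs 4: x=0 → posterior Gamma(19, 16/3)
obs 5: x=4 → posterior Gamma(23, 19/3)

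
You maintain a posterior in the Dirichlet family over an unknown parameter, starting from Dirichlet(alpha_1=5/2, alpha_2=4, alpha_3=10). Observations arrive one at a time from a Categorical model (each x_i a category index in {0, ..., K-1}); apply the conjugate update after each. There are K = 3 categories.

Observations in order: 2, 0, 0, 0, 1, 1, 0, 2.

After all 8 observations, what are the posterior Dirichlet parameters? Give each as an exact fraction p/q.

alpha_1=13/2, alpha_2=6, alpha_3=12

obs 1: x=2 → posterior Dirichlet(5/2, 4, 11)
obs 2: x=0 → posterior Dirichlet(7/2, 4, 11)
obs 3: x=0 → posterior Dirichlet(9/2, 4, 11)
obs 4: x=0 → posterior Dirichlet(11/2, 4, 11)
obs 5: x=1 → posterior Dirichlet(11/2, 5, 11)
obs 6: x=1 → posterior Dirichlet(11/2, 6, 11)
obs 7: x=0 → posterior Dirichlet(13/2, 6, 11)
obs 8: x=2 → posterior Dirichlet(13/2, 6, 12)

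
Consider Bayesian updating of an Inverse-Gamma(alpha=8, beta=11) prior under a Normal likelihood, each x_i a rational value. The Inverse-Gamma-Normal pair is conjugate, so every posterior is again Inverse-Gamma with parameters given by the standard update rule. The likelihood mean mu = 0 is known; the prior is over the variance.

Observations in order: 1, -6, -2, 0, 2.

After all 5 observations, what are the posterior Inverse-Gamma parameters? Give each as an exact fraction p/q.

obs 1: x=1 → posterior Inverse-Gamma(17/2, 23/2)
obs 2: x=-6 → posterior Inverse-Gamma(9, 59/2)
obs 3: x=-2 → posterior Inverse-Gamma(19/2, 63/2)
obs 4: x=0 → posterior Inverse-Gamma(10, 63/2)
obs 5: x=2 → posterior Inverse-Gamma(21/2, 67/2)

alpha=21/2, beta=67/2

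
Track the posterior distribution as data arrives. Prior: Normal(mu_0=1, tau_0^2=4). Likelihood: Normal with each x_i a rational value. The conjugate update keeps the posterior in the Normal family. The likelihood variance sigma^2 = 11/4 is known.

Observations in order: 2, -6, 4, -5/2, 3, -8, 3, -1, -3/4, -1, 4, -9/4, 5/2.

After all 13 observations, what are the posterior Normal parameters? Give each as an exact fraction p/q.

mu_0=-37/219, tau_0^2=44/219

obs 1: x=2 → posterior Normal(43/27, 44/27)
obs 2: x=-6 → posterior Normal(-53/43, 44/43)
obs 3: x=4 → posterior Normal(11/59, 44/59)
obs 4: x=-5/2 → posterior Normal(-29/75, 44/75)
obs 5: x=3 → posterior Normal(19/91, 44/91)
obs 6: x=-8 → posterior Normal(-109/107, 44/107)
obs 7: x=3 → posterior Normal(-61/123, 44/123)
obs 8: x=-1 → posterior Normal(-77/139, 44/139)
obs 9: x=-3/4 → posterior Normal(-89/155, 44/155)
obs 10: x=-1 → posterior Normal(-35/57, 44/171)
obs 11: x=4 → posterior Normal(-41/187, 4/17)
obs 12: x=-9/4 → posterior Normal(-11/29, 44/203)
obs 13: x=5/2 → posterior Normal(-37/219, 44/219)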